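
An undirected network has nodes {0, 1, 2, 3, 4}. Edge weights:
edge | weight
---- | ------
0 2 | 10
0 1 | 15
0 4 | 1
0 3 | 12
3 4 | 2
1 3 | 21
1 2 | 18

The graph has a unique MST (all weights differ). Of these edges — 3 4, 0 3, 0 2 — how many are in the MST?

2

Kruskal's algorithm — process edges by increasing weight (ties by edge label):
0 4 (1): add. Components now {0,4} {1} {2} {3}
3 4 (2): add. Components now {0,3,4} {1} {2}
0 2 (10): add. Components now {0,2,3,4} {1}
0 3 (12): skip — 0 and 3 already connected.
0 1 (15): add. Components now {0,1,2,3,4}
MST edge set: {0 4, 3 4, 0 2, 0 1}.
Of the listed edges, {3 4, 0 2} are in the MST → 2.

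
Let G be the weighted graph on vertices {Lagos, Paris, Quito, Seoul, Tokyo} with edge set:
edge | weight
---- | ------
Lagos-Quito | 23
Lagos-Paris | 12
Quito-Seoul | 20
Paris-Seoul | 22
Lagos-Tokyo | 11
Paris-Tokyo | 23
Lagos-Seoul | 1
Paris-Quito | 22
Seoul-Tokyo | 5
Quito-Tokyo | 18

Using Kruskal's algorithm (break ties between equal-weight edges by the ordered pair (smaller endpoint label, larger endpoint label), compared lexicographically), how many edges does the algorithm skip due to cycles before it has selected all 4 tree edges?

1

Kruskal's algorithm — process edges by increasing weight (ties by edge label):
Lagos-Seoul (1): add — endpoints in different components.
Seoul-Tokyo (5): add — endpoints in different components.
Lagos-Tokyo (11): skip — Tokyo and Lagos already connected.
Lagos-Paris (12): add — endpoints in different components.
Quito-Tokyo (18): add — endpoints in different components.
Edges rejected before the tree was complete: 1.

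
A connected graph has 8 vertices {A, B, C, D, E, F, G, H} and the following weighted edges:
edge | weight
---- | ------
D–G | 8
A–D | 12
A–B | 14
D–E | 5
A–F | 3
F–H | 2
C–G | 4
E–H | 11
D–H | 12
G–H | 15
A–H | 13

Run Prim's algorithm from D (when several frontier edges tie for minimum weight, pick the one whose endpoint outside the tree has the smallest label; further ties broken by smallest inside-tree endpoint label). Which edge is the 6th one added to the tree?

Grow the tree from D using Prim:
Step 1: frontier [D–E 5, D–G 8, A–D 12, D–H 12] → take D–E (5); add E.
Step 2: frontier [D–G 8, A–D 12, D–H 12, E–H 11] → take D–G (8); add G.
Step 3: frontier [A–D 12, D–H 12, E–H 11, C–G 4, G–H 15] → take C–G (4); add C.
Step 4: frontier [A–D 12, D–H 12, E–H 11, G–H 15] → take E–H (11); add H.
Step 5: frontier [A–D 12, F–H 2, A–H 13] → take F–H (2); add F.
Step 6: frontier [A–D 12, A–F 3, A–H 13] → take A–F (3); add A.
Step 7: frontier [A–B 14] → take A–B (14); add B.
The 6th edge added is A–F.

A-F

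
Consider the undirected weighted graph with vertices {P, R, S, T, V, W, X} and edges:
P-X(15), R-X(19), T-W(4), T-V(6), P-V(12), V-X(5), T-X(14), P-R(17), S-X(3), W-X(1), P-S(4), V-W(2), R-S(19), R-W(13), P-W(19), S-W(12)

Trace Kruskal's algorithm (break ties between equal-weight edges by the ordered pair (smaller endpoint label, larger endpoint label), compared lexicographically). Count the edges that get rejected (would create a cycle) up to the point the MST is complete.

Kruskal: consider edges lightest-first.
W-X (1): add — endpoints in different components.
V-W (2): add — endpoints in different components.
S-X (3): add — endpoints in different components.
P-S (4): add — endpoints in different components.
T-W (4): add — endpoints in different components.
V-X (5): skip — V and X already connected.
T-V (6): skip — V and T already connected.
P-V (12): skip — V and P already connected.
S-W (12): skip — W and S already connected.
R-W (13): add — endpoints in different components.
Edges rejected before the tree was complete: 4.

4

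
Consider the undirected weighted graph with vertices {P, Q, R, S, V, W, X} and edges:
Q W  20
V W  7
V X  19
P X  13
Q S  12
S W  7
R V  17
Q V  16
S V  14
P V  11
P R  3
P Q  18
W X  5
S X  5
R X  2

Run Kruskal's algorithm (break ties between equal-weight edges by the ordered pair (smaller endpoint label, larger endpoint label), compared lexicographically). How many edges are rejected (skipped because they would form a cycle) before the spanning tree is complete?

Kruskal: consider edges lightest-first.
R X (2): add — endpoints in different components.
P R (3): add — endpoints in different components.
S X (5): add — endpoints in different components.
W X (5): add — endpoints in different components.
S W (7): skip — S and W already connected.
V W (7): add — endpoints in different components.
P V (11): skip — V and P already connected.
Q S (12): add — endpoints in different components.
Edges rejected before the tree was complete: 2.

2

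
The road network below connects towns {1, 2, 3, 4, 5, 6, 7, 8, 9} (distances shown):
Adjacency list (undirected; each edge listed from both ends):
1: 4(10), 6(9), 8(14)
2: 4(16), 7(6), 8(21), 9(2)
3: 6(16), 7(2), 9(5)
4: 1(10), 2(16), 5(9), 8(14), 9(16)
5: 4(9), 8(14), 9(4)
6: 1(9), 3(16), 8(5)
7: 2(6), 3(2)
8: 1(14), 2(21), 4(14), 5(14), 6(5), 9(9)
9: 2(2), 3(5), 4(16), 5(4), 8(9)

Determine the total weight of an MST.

45

Grow the tree from 9 using Prim:
Step 1: cheapest edge leaving the tree is 2-9 (2); add 2.
Step 2: cheapest edge leaving the tree is 5-9 (4); add 5.
Step 3: cheapest edge leaving the tree is 3-9 (5); add 3.
Step 4: cheapest edge leaving the tree is 3-7 (2); add 7.
Step 5: cheapest edge leaving the tree is 4-5 (9); add 4.
Step 6: cheapest edge leaving the tree is 8-9 (9); add 8.
Step 7: cheapest edge leaving the tree is 6-8 (5); add 6.
Step 8: cheapest edge leaving the tree is 1-6 (9); add 1.
MST edges: 2-9, 5-9, 3-9, 3-7, 4-5, 8-9, 6-8, 1-6; total weight 2+4+5+2+9+9+5+9 = 45.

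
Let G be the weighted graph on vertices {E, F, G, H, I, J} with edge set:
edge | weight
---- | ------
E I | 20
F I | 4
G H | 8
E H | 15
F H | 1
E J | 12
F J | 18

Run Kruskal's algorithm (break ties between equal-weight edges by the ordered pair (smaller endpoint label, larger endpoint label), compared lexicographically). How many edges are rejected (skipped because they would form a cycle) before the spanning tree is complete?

0

Kruskal's algorithm — process edges by increasing weight (ties by edge label):
F H (1): add — endpoints in different components.
F I (4): add — endpoints in different components.
G H (8): add — endpoints in different components.
E J (12): add — endpoints in different components.
E H (15): add — endpoints in different components.
Edges rejected before the tree was complete: 0.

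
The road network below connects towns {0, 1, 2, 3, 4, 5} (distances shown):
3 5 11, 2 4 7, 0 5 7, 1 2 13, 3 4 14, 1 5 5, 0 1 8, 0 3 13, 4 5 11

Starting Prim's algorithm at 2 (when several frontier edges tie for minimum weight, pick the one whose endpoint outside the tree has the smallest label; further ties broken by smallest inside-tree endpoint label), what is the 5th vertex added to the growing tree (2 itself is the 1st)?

0

Grow the tree from 2 using Prim:
Step 1: cheapest edge leaving the tree is 2 4 (7); add 4.
Step 2: cheapest edge leaving the tree is 4 5 (11); add 5.
Step 3: cheapest edge leaving the tree is 1 5 (5); add 1.
Step 4: cheapest edge leaving the tree is 0 5 (7); add 0.
Step 5: cheapest edge leaving the tree is 3 5 (11); add 3.
Vertex order: 2, 4, 5, 1, 0, 3. The 5th vertex is 0.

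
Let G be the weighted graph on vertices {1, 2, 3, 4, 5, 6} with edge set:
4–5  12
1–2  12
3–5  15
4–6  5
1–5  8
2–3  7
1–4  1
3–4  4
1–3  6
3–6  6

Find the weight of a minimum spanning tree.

25

Grow the tree from 6 using Prim:
Step 1: cheapest edge leaving the tree is 4–6 (5); add 4.
Step 2: cheapest edge leaving the tree is 1–4 (1); add 1.
Step 3: cheapest edge leaving the tree is 3–4 (4); add 3.
Step 4: cheapest edge leaving the tree is 2–3 (7); add 2.
Step 5: cheapest edge leaving the tree is 1–5 (8); add 5.
MST edges: 4–6, 1–4, 3–4, 2–3, 1–5; total weight 5+1+4+7+8 = 25.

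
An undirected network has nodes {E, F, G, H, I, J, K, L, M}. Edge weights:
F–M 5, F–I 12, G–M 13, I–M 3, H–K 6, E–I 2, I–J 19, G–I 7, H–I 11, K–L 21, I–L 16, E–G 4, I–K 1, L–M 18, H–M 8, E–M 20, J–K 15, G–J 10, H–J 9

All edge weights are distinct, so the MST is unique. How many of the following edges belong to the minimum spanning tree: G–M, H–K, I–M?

Sort edges by weight, then run Kruskal:
I–K (1): add — endpoints in different components.
E–I (2): add — endpoints in different components.
I–M (3): add — endpoints in different components.
E–G (4): add — endpoints in different components.
F–M (5): add — endpoints in different components.
H–K (6): add — endpoints in different components.
G–I (7): skip — G and I already connected.
H–M (8): skip — H and M already connected.
H–J (9): add — endpoints in different components.
G–J (10): skip — G and J already connected.
H–I (11): skip — H and I already connected.
F–I (12): skip — F and I already connected.
G–M (13): skip — G and M already connected.
J–K (15): skip — J and K already connected.
I–L (16): add — endpoints in different components.
MST edge set: {I–K, E–I, I–M, E–G, F–M, H–K, H–J, I–L}.
Of the listed edges, {H–K, I–M} are in the MST → 2.

2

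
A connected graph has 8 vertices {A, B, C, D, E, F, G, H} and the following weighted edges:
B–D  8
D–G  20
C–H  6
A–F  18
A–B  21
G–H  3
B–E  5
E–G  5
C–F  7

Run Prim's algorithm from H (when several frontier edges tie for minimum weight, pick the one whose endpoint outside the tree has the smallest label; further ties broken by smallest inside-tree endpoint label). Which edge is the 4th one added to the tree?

Prim, starting at H.
Step 1: frontier [G–H 3, C–H 6] → take G–H (3); add G.
Step 2: frontier [E–G 5, D–G 20, C–H 6] → take E–G (5); add E.
Step 3: frontier [B–E 5, D–G 20, C–H 6] → take B–E (5); add B.
Step 4: frontier [B–D 8, A–B 21, D–G 20, C–H 6] → take C–H (6); add C.
Step 5: frontier [B–D 8, A–B 21, C–F 7, D–G 20] → take C–F (7); add F.
Step 6: frontier [B–D 8, A–B 21, A–F 18, D–G 20] → take B–D (8); add D.
Step 7: frontier [A–B 21, A–F 18] → take A–F (18); add A.
The 4th edge added is C–H.

C-H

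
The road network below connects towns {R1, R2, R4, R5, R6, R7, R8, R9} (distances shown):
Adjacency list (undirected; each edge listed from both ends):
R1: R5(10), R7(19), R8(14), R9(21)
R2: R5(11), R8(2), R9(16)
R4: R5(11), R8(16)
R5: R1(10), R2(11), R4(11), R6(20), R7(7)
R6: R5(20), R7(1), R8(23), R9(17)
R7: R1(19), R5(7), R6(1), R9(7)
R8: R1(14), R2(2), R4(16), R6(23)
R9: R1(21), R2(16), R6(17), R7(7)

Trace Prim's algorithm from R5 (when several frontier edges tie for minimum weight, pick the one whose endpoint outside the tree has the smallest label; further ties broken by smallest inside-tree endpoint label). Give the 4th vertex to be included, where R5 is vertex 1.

R9

Prim, starting at R5.
Step 1: cheapest edge leaving the tree is R5 R7 (7); add R7.
Step 2: cheapest edge leaving the tree is R6 R7 (1); add R6.
Step 3: cheapest edge leaving the tree is R7 R9 (7); add R9.
Step 4: cheapest edge leaving the tree is R1 R5 (10); add R1.
Step 5: cheapest edge leaving the tree is R2 R5 (11); add R2.
Step 6: cheapest edge leaving the tree is R2 R8 (2); add R8.
Step 7: cheapest edge leaving the tree is R4 R5 (11); add R4.
Vertex order: R5, R7, R6, R9, R1, R2, R8, R4. The 4th vertex is R9.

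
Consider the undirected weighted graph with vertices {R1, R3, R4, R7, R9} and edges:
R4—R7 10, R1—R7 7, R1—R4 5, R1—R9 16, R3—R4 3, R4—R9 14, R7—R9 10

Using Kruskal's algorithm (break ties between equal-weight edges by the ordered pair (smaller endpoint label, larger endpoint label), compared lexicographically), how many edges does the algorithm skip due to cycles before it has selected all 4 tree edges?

1

Kruskal's algorithm — process edges by increasing weight (ties by edge label):
R3—R4 (3): add. Components now {R9} {R3,R4} {R7} {R1}
R1—R4 (5): add. Components now {R9} {R1,R3,R4} {R7}
R1—R7 (7): add. Components now {R9} {R1,R3,R4,R7}
R4—R7 (10): skip — R4 and R7 already connected.
R7—R9 (10): add. Components now {R1,R3,R4,R7,R9}
Edges rejected before the tree was complete: 1.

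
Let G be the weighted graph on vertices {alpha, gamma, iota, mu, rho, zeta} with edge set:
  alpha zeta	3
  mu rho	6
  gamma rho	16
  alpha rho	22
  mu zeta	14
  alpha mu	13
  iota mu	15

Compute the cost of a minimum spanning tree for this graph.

53

Prim's algorithm from gamma:
Step 1: cheapest edge leaving the tree is gamma rho (16); add rho.
Step 2: cheapest edge leaving the tree is mu rho (6); add mu.
Step 3: cheapest edge leaving the tree is alpha mu (13); add alpha.
Step 4: cheapest edge leaving the tree is alpha zeta (3); add zeta.
Step 5: cheapest edge leaving the tree is iota mu (15); add iota.
MST edges: gamma rho, mu rho, alpha mu, alpha zeta, iota mu; total weight 16+6+13+3+15 = 53.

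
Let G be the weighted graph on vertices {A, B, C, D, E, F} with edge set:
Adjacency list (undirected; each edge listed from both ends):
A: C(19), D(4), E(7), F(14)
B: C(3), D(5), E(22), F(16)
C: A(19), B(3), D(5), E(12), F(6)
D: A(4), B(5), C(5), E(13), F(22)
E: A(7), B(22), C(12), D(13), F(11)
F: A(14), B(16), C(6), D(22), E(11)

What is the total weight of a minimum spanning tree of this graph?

Prim's algorithm from A:
Step 1: frontier [A-D 4, A-E 7, A-F 14, A-C 19] → take A-D (4); add D.
Step 2: frontier [A-E 7, A-F 14, A-C 19, B-D 5, C-D 5, D-E 13, D-F 22] → take B-D (5); add B.
Step 3: frontier [A-E 7, A-F 14, A-C 19, B-C 3, B-F 16, B-E 22, C-D 5, D-E 13, D-F 22] → take B-C (3); add C.
Step 4: frontier [A-E 7, A-F 14, B-F 16, B-E 22, C-F 6, C-E 12, D-E 13, D-F 22] → take C-F (6); add F.
Step 5: frontier [A-E 7, B-E 22, C-E 12, D-E 13, E-F 11] → take A-E (7); add E.
MST edges: A-D, B-D, B-C, C-F, A-E; total weight 4+5+3+6+7 = 25.

25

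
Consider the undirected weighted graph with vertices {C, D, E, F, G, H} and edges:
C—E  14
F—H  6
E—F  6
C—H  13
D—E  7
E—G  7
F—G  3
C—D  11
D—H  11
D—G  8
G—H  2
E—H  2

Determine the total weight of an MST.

25

Kruskal's algorithm — process edges by increasing weight (ties by edge label):
E—H (2): add — endpoints in different components.
G—H (2): add — endpoints in different components.
F—G (3): add — endpoints in different components.
E—F (6): skip — E and F already connected.
F—H (6): skip — F and H already connected.
D—E (7): add — endpoints in different components.
E—G (7): skip — E and G already connected.
D—G (8): skip — D and G already connected.
C—D (11): add — endpoints in different components.
MST edges: E—H, G—H, F—G, D—E, C—D; total weight 2+2+3+7+11 = 25.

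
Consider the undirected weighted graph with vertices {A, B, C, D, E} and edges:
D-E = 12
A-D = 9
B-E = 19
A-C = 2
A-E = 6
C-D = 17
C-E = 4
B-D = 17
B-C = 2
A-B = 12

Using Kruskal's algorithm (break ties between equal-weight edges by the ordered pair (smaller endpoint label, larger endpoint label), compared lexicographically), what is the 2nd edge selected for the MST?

B-C

Kruskal: consider edges lightest-first.
A-C (2): add. Components now {A,C} {B} {D} {E}
B-C (2): add. Components now {A,B,C} {D} {E}
C-E (4): add. Components now {A,B,C,E} {D}
A-E (6): skip — A and E already connected.
A-D (9): add. Components now {A,B,C,D,E}
The 2nd edge added is B-C.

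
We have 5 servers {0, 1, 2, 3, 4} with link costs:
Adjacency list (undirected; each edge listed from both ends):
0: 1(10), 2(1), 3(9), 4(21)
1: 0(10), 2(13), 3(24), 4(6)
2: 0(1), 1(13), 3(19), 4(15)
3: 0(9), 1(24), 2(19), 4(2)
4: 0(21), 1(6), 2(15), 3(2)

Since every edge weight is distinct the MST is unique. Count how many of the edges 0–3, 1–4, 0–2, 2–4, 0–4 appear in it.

Kruskal: consider edges lightest-first.
0–2 (1): add — endpoints in different components.
3–4 (2): add — endpoints in different components.
1–4 (6): add — endpoints in different components.
0–3 (9): add — endpoints in different components.
MST edge set: {0–2, 3–4, 1–4, 0–3}.
Of the listed edges, {0–3, 1–4, 0–2} are in the MST → 3.

3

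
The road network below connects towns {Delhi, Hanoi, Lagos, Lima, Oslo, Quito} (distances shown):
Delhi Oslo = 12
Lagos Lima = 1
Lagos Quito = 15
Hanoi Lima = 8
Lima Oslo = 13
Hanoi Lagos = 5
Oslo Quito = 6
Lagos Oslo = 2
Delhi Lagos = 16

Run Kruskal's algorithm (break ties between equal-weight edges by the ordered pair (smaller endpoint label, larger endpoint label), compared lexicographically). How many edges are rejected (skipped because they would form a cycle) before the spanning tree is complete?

Kruskal's algorithm — process edges by increasing weight (ties by edge label):
Lagos Lima (1): add. Components now {Oslo} {Delhi} {Lagos,Lima} {Hanoi} {Quito}
Lagos Oslo (2): add. Components now {Lagos,Lima,Oslo} {Delhi} {Hanoi} {Quito}
Hanoi Lagos (5): add. Components now {Hanoi,Lagos,Lima,Oslo} {Delhi} {Quito}
Oslo Quito (6): add. Components now {Hanoi,Lagos,Lima,Oslo,Quito} {Delhi}
Hanoi Lima (8): skip — Lima and Hanoi already connected.
Delhi Oslo (12): add. Components now {Delhi,Hanoi,Lagos,Lima,Oslo,Quito}
Edges rejected before the tree was complete: 1.

1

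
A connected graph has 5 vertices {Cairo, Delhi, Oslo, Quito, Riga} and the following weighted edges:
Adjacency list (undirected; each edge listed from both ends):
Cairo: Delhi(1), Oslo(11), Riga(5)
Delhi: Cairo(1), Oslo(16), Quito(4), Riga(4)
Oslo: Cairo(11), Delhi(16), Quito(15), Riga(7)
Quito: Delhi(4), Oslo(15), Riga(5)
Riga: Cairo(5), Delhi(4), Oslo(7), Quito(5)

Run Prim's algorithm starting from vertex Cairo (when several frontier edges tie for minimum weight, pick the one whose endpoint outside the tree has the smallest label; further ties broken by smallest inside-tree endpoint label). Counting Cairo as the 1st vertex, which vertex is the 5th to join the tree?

Prim's algorithm from Cairo:
Step 1: cheapest edge leaving the tree is Cairo Delhi (1); add Delhi.
Step 2: cheapest edge leaving the tree is Delhi Quito (4); add Quito.
Step 3: cheapest edge leaving the tree is Delhi Riga (4); add Riga.
Step 4: cheapest edge leaving the tree is Oslo Riga (7); add Oslo.
Vertex order: Cairo, Delhi, Quito, Riga, Oslo. The 5th vertex is Oslo.

Oslo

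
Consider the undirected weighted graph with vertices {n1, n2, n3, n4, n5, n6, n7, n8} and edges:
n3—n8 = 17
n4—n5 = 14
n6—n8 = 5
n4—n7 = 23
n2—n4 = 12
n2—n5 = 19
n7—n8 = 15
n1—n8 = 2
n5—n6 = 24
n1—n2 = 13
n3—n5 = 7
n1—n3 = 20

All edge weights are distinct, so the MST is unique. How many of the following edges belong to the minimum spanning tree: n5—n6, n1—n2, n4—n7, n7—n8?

2

Kruskal's algorithm — process edges by increasing weight (ties by edge label):
n1—n8 (2): add — endpoints in different components.
n6—n8 (5): add — endpoints in different components.
n3—n5 (7): add — endpoints in different components.
n2—n4 (12): add — endpoints in different components.
n1—n2 (13): add — endpoints in different components.
n4—n5 (14): add — endpoints in different components.
n7—n8 (15): add — endpoints in different components.
MST edge set: {n1—n8, n6—n8, n3—n5, n2—n4, n1—n2, n4—n5, n7—n8}.
Of the listed edges, {n1—n2, n7—n8} are in the MST → 2.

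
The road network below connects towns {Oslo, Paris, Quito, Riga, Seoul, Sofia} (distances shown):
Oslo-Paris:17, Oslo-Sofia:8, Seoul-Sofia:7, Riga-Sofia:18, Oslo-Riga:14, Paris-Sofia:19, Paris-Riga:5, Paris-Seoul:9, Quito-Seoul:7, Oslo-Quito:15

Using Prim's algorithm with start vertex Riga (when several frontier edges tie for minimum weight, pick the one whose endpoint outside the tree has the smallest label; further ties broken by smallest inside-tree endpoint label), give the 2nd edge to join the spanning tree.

Paris-Seoul

Prim, starting at Riga.
Step 1: frontier [Paris-Riga 5, Oslo-Riga 14, Riga-Sofia 18] → take Paris-Riga (5); add Paris.
Step 2: frontier [Paris-Seoul 9, Oslo-Paris 17, Paris-Sofia 19, Oslo-Riga 14, Riga-Sofia 18] → take Paris-Seoul (9); add Seoul.
Step 3: frontier [Oslo-Paris 17, Paris-Sofia 19, Oslo-Riga 14, Riga-Sofia 18, Quito-Seoul 7, Seoul-Sofia 7] → take Quito-Seoul (7); add Quito.
Step 4: frontier [Oslo-Paris 17, Paris-Sofia 19, Oslo-Quito 15, Oslo-Riga 14, Riga-Sofia 18, Seoul-Sofia 7] → take Seoul-Sofia (7); add Sofia.
Step 5: frontier [Oslo-Paris 17, Oslo-Quito 15, Oslo-Riga 14, Oslo-Sofia 8] → take Oslo-Sofia (8); add Oslo.
The 2nd edge added is Paris-Seoul.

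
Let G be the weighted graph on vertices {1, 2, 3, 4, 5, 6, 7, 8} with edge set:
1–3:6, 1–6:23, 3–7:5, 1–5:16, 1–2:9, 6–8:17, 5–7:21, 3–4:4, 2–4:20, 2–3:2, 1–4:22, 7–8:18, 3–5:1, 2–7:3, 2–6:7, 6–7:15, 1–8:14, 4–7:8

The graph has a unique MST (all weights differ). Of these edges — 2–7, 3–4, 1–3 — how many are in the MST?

3

Sort edges by weight, then run Kruskal:
3–5 (1): add — endpoints in different components.
2–3 (2): add — endpoints in different components.
2–7 (3): add — endpoints in different components.
3–4 (4): add — endpoints in different components.
3–7 (5): skip — 3 and 7 already connected.
1–3 (6): add — endpoints in different components.
2–6 (7): add — endpoints in different components.
4–7 (8): skip — 4 and 7 already connected.
1–2 (9): skip — 1 and 2 already connected.
1–8 (14): add — endpoints in different components.
MST edge set: {3–5, 2–3, 2–7, 3–4, 1–3, 2–6, 1–8}.
Of the listed edges, {2–7, 3–4, 1–3} are in the MST → 3.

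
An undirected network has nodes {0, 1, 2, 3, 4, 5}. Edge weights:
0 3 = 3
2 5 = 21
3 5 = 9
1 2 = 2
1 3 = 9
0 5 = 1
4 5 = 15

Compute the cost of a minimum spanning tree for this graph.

30

Prim, starting at 5.
Step 1: cheapest edge leaving the tree is 0 5 (1); add 0.
Step 2: cheapest edge leaving the tree is 0 3 (3); add 3.
Step 3: cheapest edge leaving the tree is 1 3 (9); add 1.
Step 4: cheapest edge leaving the tree is 1 2 (2); add 2.
Step 5: cheapest edge leaving the tree is 4 5 (15); add 4.
MST edges: 0 5, 0 3, 1 3, 1 2, 4 5; total weight 1+3+9+2+15 = 30.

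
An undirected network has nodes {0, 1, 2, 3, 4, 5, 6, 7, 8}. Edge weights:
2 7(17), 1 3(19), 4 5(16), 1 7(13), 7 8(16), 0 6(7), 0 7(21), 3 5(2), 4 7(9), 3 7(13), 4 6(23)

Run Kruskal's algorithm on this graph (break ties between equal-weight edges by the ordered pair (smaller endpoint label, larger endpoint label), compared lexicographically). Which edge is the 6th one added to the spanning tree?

7-8

Sort edges by weight, then run Kruskal:
3 5 (2): add — endpoints in different components.
0 6 (7): add — endpoints in different components.
4 7 (9): add — endpoints in different components.
1 7 (13): add — endpoints in different components.
3 7 (13): add — endpoints in different components.
4 5 (16): skip — 4 and 5 already connected.
7 8 (16): add — endpoints in different components.
2 7 (17): add — endpoints in different components.
1 3 (19): skip — 1 and 3 already connected.
0 7 (21): add — endpoints in different components.
The 6th edge added is 7 8.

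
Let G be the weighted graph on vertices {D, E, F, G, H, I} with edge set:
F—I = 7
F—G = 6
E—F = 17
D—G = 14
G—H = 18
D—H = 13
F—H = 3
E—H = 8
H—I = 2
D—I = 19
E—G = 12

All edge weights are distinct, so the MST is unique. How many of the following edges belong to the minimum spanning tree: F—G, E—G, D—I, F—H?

2

Sort edges by weight, then run Kruskal:
H—I (2): add. Components now {D} {E} {F} {G} {H,I}
F—H (3): add. Components now {D} {E} {F,H,I} {G}
F—G (6): add. Components now {D} {E} {F,G,H,I}
F—I (7): skip — F and I already connected.
E—H (8): add. Components now {D} {E,F,G,H,I}
E—G (12): skip — E and G already connected.
D—H (13): add. Components now {D,E,F,G,H,I}
MST edge set: {H—I, F—H, F—G, E—H, D—H}.
Of the listed edges, {F—G, F—H} are in the MST → 2.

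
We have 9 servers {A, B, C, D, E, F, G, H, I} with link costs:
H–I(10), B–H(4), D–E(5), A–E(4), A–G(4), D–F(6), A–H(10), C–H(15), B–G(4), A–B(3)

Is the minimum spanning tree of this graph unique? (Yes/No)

Sort edges by weight, then run Kruskal:
A–B (3): add — endpoints in different components.
A–E (4): add — endpoints in different components.
A–G (4): add — endpoints in different components.
B–G (4): skip — B and G already connected.
B–H (4): add — endpoints in different components.
D–E (5): add — endpoints in different components.
D–F (6): add — endpoints in different components.
A–H (10): skip — A and H already connected.
H–I (10): add — endpoints in different components.
C–H (15): add — endpoints in different components.
Non-tree edge B–G has weight 4, equal to the heaviest edge on its tree cycle — swapping gives another MST of the same weight. Not unique.

No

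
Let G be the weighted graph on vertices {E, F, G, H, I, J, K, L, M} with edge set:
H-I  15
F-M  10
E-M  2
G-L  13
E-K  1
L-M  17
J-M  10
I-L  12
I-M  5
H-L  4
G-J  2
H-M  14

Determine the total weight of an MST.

Prim, starting at I.
Step 1: frontier [I-M 5, I-L 12, H-I 15] → take I-M (5); add M.
Step 2: frontier [I-L 12, H-I 15, E-M 2, F-M 10, J-M 10, H-M 14, L-M 17] → take E-M (2); add E.
Step 3: frontier [E-K 1, I-L 12, H-I 15, F-M 10, J-M 10, H-M 14, L-M 17] → take E-K (1); add K.
Step 4: frontier [I-L 12, H-I 15, F-M 10, J-M 10, H-M 14, L-M 17] → take F-M (10); add F.
Step 5: frontier [I-L 12, H-I 15, J-M 10, H-M 14, L-M 17] → take J-M (10); add J.
Step 6: frontier [I-L 12, H-I 15, G-J 2, H-M 14, L-M 17] → take G-J (2); add G.
Step 7: frontier [G-L 13, I-L 12, H-I 15, H-M 14, L-M 17] → take I-L (12); add L.
Step 8: frontier [H-I 15, H-L 4, H-M 14] → take H-L (4); add H.
MST edges: I-M, E-M, E-K, F-M, J-M, G-J, I-L, H-L; total weight 5+2+1+10+10+2+12+4 = 46.

46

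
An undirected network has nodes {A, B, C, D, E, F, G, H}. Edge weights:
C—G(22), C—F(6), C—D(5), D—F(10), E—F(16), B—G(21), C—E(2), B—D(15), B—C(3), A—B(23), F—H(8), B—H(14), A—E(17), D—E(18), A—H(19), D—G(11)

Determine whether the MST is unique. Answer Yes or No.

Kruskal's algorithm — process edges by increasing weight (ties by edge label):
C—E (2): add — endpoints in different components.
B—C (3): add — endpoints in different components.
C—D (5): add — endpoints in different components.
C—F (6): add — endpoints in different components.
F—H (8): add — endpoints in different components.
D—F (10): skip — D and F already connected.
D—G (11): add — endpoints in different components.
B—H (14): skip — B and H already connected.
B—D (15): skip — B and D already connected.
E—F (16): skip — E and F already connected.
A—E (17): add — endpoints in different components.
Every non-tree edge has weight strictly greater than the heaviest edge on the tree path between its endpoints, so the MST is unique.

Yes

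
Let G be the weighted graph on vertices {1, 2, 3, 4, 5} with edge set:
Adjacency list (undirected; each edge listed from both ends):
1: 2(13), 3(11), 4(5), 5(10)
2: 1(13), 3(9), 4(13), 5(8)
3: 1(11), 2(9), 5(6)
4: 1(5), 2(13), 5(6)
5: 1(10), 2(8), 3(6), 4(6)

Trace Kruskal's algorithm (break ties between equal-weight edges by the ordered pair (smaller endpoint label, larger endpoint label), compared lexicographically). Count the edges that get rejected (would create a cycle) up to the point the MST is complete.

0

Kruskal's algorithm — process edges by increasing weight (ties by edge label):
1-4 (5): add. Components now {1,4} {2} {3} {5}
3-5 (6): add. Components now {1,4} {2} {3,5}
4-5 (6): add. Components now {1,3,4,5} {2}
2-5 (8): add. Components now {1,2,3,4,5}
Edges rejected before the tree was complete: 0.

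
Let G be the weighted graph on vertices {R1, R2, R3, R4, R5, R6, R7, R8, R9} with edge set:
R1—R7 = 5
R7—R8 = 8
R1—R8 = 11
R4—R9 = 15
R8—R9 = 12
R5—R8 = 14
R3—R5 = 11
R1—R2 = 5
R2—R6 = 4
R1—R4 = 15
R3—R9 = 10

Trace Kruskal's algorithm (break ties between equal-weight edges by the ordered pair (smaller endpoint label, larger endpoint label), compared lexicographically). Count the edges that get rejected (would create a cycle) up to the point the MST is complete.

Sort edges by weight, then run Kruskal:
R2—R6 (4): add — endpoints in different components.
R1—R2 (5): add — endpoints in different components.
R1—R7 (5): add — endpoints in different components.
R7—R8 (8): add — endpoints in different components.
R3—R9 (10): add — endpoints in different components.
R1—R8 (11): skip — R8 and R1 already connected.
R3—R5 (11): add — endpoints in different components.
R8—R9 (12): add — endpoints in different components.
R5—R8 (14): skip — R8 and R5 already connected.
R1—R4 (15): add — endpoints in different components.
Edges rejected before the tree was complete: 2.

2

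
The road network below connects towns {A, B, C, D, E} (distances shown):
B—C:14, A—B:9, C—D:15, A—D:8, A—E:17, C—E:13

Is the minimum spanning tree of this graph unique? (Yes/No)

Kruskal: consider edges lightest-first.
A—D (8): add — endpoints in different components.
A—B (9): add — endpoints in different components.
C—E (13): add — endpoints in different components.
B—C (14): add — endpoints in different components.
Every non-tree edge has weight strictly greater than the heaviest edge on the tree path between its endpoints, so the MST is unique.

Yes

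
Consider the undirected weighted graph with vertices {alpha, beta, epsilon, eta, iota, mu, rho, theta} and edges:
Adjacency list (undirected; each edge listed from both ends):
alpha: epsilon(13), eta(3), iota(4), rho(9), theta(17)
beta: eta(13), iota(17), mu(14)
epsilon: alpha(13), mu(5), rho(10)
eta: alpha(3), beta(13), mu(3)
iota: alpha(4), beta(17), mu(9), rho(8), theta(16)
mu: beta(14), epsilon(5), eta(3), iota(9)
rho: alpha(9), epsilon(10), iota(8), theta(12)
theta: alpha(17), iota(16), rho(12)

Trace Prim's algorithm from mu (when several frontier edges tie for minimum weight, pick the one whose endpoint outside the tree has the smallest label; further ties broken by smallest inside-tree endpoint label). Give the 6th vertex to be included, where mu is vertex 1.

rho

Grow the tree from mu using Prim:
Step 1: cheapest edge leaving the tree is eta mu (3); add eta.
Step 2: cheapest edge leaving the tree is alpha eta (3); add alpha.
Step 3: cheapest edge leaving the tree is alpha iota (4); add iota.
Step 4: cheapest edge leaving the tree is epsilon mu (5); add epsilon.
Step 5: cheapest edge leaving the tree is iota rho (8); add rho.
Step 6: cheapest edge leaving the tree is rho theta (12); add theta.
Step 7: cheapest edge leaving the tree is beta eta (13); add beta.
Vertex order: mu, eta, alpha, iota, epsilon, rho, theta, beta. The 6th vertex is rho.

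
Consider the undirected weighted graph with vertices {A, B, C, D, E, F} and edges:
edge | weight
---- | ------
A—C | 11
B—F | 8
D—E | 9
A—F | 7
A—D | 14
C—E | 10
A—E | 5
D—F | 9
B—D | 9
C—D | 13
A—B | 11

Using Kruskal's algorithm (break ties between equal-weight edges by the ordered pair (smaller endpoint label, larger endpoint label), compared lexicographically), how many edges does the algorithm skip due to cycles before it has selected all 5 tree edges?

Kruskal's algorithm — process edges by increasing weight (ties by edge label):
A—E (5): add — endpoints in different components.
A—F (7): add — endpoints in different components.
B—F (8): add — endpoints in different components.
B—D (9): add — endpoints in different components.
D—E (9): skip — D and E already connected.
D—F (9): skip — D and F already connected.
C—E (10): add — endpoints in different components.
Edges rejected before the tree was complete: 2.

2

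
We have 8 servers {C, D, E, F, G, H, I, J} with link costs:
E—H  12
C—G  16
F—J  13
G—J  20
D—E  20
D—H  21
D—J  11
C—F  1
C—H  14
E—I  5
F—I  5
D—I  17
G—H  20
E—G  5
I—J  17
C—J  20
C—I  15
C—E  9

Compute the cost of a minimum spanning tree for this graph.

52

Prim's algorithm from J:
Step 1: cheapest edge leaving the tree is D—J (11); add D.
Step 2: cheapest edge leaving the tree is F—J (13); add F.
Step 3: cheapest edge leaving the tree is C—F (1); add C.
Step 4: cheapest edge leaving the tree is F—I (5); add I.
Step 5: cheapest edge leaving the tree is E—I (5); add E.
Step 6: cheapest edge leaving the tree is E—G (5); add G.
Step 7: cheapest edge leaving the tree is E—H (12); add H.
MST edges: D—J, F—J, C—F, F—I, E—I, E—G, E—H; total weight 11+13+1+5+5+5+12 = 52.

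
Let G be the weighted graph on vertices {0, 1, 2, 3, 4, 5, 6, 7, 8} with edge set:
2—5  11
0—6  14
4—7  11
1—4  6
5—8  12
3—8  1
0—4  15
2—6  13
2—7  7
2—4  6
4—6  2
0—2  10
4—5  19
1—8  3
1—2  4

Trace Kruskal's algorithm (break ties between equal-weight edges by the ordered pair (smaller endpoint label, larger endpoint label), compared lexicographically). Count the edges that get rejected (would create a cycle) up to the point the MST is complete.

1

Sort edges by weight, then run Kruskal:
3—8 (1): add — endpoints in different components.
4—6 (2): add — endpoints in different components.
1—8 (3): add — endpoints in different components.
1—2 (4): add — endpoints in different components.
1—4 (6): add — endpoints in different components.
2—4 (6): skip — 2 and 4 already connected.
2—7 (7): add — endpoints in different components.
0—2 (10): add — endpoints in different components.
2—5 (11): add — endpoints in different components.
Edges rejected before the tree was complete: 1.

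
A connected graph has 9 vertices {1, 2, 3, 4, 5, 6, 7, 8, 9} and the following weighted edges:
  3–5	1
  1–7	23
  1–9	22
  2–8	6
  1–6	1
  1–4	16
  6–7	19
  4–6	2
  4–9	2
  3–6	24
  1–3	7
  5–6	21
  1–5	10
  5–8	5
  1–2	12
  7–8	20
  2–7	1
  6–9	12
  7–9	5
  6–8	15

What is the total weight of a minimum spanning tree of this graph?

23

Sort edges by weight, then run Kruskal:
1–6 (1): add — endpoints in different components.
2–7 (1): add — endpoints in different components.
3–5 (1): add — endpoints in different components.
4–6 (2): add — endpoints in different components.
4–9 (2): add — endpoints in different components.
5–8 (5): add — endpoints in different components.
7–9 (5): add — endpoints in different components.
2–8 (6): add — endpoints in different components.
MST edges: 1–6, 2–7, 3–5, 4–6, 4–9, 5–8, 7–9, 2–8; total weight 1+1+1+2+2+5+5+6 = 23.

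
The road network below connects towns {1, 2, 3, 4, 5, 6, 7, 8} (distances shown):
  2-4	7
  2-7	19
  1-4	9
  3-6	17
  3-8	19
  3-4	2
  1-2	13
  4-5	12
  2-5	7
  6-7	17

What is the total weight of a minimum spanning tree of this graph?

Prim's algorithm from 1:
Step 1: frontier [1-4 9, 1-2 13] → take 1-4 (9); add 4.
Step 2: frontier [1-2 13, 3-4 2, 2-4 7, 4-5 12] → take 3-4 (2); add 3.
Step 3: frontier [1-2 13, 3-6 17, 3-8 19, 2-4 7, 4-5 12] → take 2-4 (7); add 2.
Step 4: frontier [2-5 7, 2-7 19, 3-6 17, 3-8 19, 4-5 12] → take 2-5 (7); add 5.
Step 5: frontier [2-7 19, 3-6 17, 3-8 19] → take 3-6 (17); add 6.
Step 6: frontier [2-7 19, 3-8 19, 6-7 17] → take 6-7 (17); add 7.
Step 7: frontier [3-8 19] → take 3-8 (19); add 8.
MST edges: 1-4, 3-4, 2-4, 2-5, 3-6, 6-7, 3-8; total weight 9+2+7+7+17+17+19 = 78.

78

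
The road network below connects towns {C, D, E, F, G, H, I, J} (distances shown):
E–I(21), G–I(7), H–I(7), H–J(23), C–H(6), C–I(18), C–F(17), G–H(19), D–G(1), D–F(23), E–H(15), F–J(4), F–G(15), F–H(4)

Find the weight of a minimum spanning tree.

Kruskal's algorithm — process edges by increasing weight (ties by edge label):
D–G (1): add — endpoints in different components.
F–H (4): add — endpoints in different components.
F–J (4): add — endpoints in different components.
C–H (6): add — endpoints in different components.
G–I (7): add — endpoints in different components.
H–I (7): add — endpoints in different components.
E–H (15): add — endpoints in different components.
MST edges: D–G, F–H, F–J, C–H, G–I, H–I, E–H; total weight 1+4+4+6+7+7+15 = 44.

44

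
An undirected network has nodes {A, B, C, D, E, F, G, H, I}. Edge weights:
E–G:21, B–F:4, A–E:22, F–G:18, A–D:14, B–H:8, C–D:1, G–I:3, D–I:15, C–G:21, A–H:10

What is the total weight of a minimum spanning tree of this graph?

76

Prim, starting at B.
Step 1: cheapest edge leaving the tree is B–F (4); add F.
Step 2: cheapest edge leaving the tree is B–H (8); add H.
Step 3: cheapest edge leaving the tree is A–H (10); add A.
Step 4: cheapest edge leaving the tree is A–D (14); add D.
Step 5: cheapest edge leaving the tree is C–D (1); add C.
Step 6: cheapest edge leaving the tree is D–I (15); add I.
Step 7: cheapest edge leaving the tree is G–I (3); add G.
Step 8: cheapest edge leaving the tree is E–G (21); add E.
MST edges: B–F, B–H, A–H, A–D, C–D, D–I, G–I, E–G; total weight 4+8+10+14+1+15+3+21 = 76.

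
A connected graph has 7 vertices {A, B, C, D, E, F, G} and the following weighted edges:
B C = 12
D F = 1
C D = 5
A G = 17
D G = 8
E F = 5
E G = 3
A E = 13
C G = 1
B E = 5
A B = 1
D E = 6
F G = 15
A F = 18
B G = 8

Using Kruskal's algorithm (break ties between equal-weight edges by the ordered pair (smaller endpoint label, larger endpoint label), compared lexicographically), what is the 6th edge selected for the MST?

C-D

Kruskal: consider edges lightest-first.
A B (1): add. Components now {A,B} {C} {D} {E} {F} {G}
C G (1): add. Components now {A,B} {C,G} {D} {E} {F}
D F (1): add. Components now {A,B} {C,G} {D,F} {E}
E G (3): add. Components now {A,B} {C,E,G} {D,F}
B E (5): add. Components now {A,B,C,E,G} {D,F}
C D (5): add. Components now {A,B,C,D,E,F,G}
The 6th edge added is C D.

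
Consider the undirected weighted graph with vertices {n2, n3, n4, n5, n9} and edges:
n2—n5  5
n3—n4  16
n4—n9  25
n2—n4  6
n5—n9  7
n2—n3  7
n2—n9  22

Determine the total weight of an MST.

25

Sort edges by weight, then run Kruskal:
n2—n5 (5): add. Components now {n9} {n3} {n2,n5} {n4}
n2—n4 (6): add. Components now {n9} {n3} {n2,n4,n5}
n2—n3 (7): add. Components now {n9} {n2,n3,n4,n5}
n5—n9 (7): add. Components now {n2,n3,n4,n5,n9}
MST edges: n2—n5, n2—n4, n2—n3, n5—n9; total weight 5+6+7+7 = 25.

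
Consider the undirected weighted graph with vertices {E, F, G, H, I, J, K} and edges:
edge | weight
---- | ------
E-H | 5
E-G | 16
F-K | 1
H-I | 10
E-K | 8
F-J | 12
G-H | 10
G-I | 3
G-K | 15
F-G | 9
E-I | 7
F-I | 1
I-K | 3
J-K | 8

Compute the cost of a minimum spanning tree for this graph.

25

Grow the tree from I using Prim:
Step 1: frontier [F-I 1, G-I 3, I-K 3, E-I 7, H-I 10] → take F-I (1); add F.
Step 2: frontier [F-K 1, F-G 9, F-J 12, G-I 3, I-K 3, E-I 7, H-I 10] → take F-K (1); add K.
Step 3: frontier [F-G 9, F-J 12, G-I 3, E-I 7, H-I 10, E-K 8, J-K 8, G-K 15] → take G-I (3); add G.
Step 4: frontier [F-J 12, G-H 10, E-G 16, E-I 7, H-I 10, E-K 8, J-K 8] → take E-I (7); add E.
Step 5: frontier [E-H 5, F-J 12, G-H 10, H-I 10, J-K 8] → take E-H (5); add H.
Step 6: frontier [F-J 12, J-K 8] → take J-K (8); add J.
MST edges: F-I, F-K, G-I, E-I, E-H, J-K; total weight 1+1+3+7+5+8 = 25.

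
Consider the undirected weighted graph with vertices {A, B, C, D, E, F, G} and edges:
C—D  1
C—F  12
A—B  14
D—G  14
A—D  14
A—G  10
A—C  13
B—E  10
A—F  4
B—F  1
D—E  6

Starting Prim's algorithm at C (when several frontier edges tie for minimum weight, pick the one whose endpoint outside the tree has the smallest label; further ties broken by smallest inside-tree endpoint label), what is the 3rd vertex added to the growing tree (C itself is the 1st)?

Prim, starting at C.
Step 1: cheapest edge leaving the tree is C—D (1); add D.
Step 2: cheapest edge leaving the tree is D—E (6); add E.
Step 3: cheapest edge leaving the tree is B—E (10); add B.
Step 4: cheapest edge leaving the tree is B—F (1); add F.
Step 5: cheapest edge leaving the tree is A—F (4); add A.
Step 6: cheapest edge leaving the tree is A—G (10); add G.
Vertex order: C, D, E, B, F, A, G. The 3rd vertex is E.

E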